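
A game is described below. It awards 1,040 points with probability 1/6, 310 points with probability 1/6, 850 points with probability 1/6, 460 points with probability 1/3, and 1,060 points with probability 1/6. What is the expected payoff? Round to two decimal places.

EV = 1/6 × 1040 + 1/6 × 310 + 1/6 × 850 + 1/3 × 460 + 1/6 × 1060 = 173.3333 + 51.6667 + 141.6667 + 153.3333 + 176.6667 = 696.6667

696.67 points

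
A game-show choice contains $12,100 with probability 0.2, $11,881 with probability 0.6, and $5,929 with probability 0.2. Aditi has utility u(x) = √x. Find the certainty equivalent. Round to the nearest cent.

E[u] = 0.2·√12100 + 0.6·√11881 + 0.2·√5929 = 0.2·110 + 0.6·109 + 0.2·77 = 102.8
CE = (102.8)² = 10567.84

$10,567.84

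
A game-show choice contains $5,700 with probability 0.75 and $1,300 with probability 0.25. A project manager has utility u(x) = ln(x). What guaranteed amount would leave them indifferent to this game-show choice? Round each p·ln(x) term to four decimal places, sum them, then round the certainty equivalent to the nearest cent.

E[u] = 0.75·ln(5700) + 0.25·ln(1300) = 6.4862 + 1.7925 = 8.2787
CE = e^8.2787 ≈ 3939.07

$3,939.07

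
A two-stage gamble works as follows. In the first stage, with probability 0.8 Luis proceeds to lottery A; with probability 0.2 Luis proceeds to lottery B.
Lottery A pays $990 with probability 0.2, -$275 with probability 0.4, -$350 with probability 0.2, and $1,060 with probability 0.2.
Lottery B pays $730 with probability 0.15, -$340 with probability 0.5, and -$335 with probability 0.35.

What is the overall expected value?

EV(A) = 0.2 × 990 + 0.4 × (-275) + 0.2 × (-350) + 0.2 × 1060 = 198 − 110 − 70 + 212 = 230
EV(B) = 0.15 × 730 + 0.5 × (-340) + 0.35 × (-335) = 109.5 − 170 − 117.25 = -177.75
Overall = 0.8 × 230 + 0.2 × (-177.75) = 184 − 35.55 = 148.45

$148.45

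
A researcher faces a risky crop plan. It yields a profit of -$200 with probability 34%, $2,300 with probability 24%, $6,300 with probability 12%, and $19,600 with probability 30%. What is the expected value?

$7,120

EV = 0.34 × (-200) + 0.24 × 2300 + 0.12 × 6300 + 0.3 × 19600 = -68 + 552 + 756 + 5880 = 7120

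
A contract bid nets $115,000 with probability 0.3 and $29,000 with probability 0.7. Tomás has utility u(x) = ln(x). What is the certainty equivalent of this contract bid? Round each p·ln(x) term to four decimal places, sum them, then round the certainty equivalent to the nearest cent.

E[u] = 0.3·ln(115000) + 0.7·ln(29000) = 3.4958 + 7.1925 = 10.6883
CE = e^10.6883 ≈ 43839.92

$43,839.92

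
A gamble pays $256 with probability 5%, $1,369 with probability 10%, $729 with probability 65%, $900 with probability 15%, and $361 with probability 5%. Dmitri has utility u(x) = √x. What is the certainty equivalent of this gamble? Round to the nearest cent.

$756.25

E[u] = 0.05·√256 + 0.1·√1369 + 0.65·√729 + 0.15·√900 + 0.05·√361 = 0.05·16 + 0.1·37 + 0.65·27 + 0.15·30 + 0.05·19 = 27.5
CE = (27.5)² = 756.25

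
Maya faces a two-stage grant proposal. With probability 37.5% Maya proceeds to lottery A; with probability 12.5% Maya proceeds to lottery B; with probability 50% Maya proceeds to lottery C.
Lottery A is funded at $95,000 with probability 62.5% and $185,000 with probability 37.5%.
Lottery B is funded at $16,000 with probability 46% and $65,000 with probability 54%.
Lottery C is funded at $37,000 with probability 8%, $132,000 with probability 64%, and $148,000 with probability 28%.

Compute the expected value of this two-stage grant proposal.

$118,028.75

EV(A) = 0.625 × 95000 + 0.375 × 185000 = 59375 + 69375 = 128750
EV(B) = 0.46 × 16000 + 0.54 × 65000 = 7360 + 35100 = 42460
EV(C) = 0.08 × 37000 + 0.64 × 132000 + 0.28 × 148000 = 2960 + 84480 + 41440 = 128880
Overall = 0.375 × 128750 + 0.125 × 42460 + 0.5 × 128880 = 48281.25 + 5307.5 + 64440 = 118028.75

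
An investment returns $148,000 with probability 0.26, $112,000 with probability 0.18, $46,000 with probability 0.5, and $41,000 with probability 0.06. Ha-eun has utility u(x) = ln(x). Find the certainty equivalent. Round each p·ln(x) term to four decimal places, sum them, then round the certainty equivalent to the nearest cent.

E[u] = 0.26·ln(148000) + 0.18·ln(112000) + 0.5·ln(46000) + 0.06·ln(41000) = 3.0953 + 2.0927 + 5.3682 + 0.6373 = 11.1935
CE = e^11.1935 ≈ 72656.64

$72,656.64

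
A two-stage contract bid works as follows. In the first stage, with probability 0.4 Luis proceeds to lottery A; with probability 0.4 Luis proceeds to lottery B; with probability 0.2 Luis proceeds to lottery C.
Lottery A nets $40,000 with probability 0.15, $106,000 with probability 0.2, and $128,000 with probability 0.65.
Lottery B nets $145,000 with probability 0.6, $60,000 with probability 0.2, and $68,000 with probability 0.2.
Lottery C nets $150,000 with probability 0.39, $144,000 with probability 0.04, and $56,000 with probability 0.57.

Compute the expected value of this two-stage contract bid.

EV(A) = 0.15 × 40000 + 0.2 × 106000 + 0.65 × 128000 = 6000 + 21200 + 83200 = 110400
EV(B) = 0.6 × 145000 + 0.2 × 60000 + 0.2 × 68000 = 87000 + 12000 + 13600 = 112600
EV(C) = 0.39 × 150000 + 0.04 × 144000 + 0.57 × 56000 = 58500 + 5760 + 31920 = 96180
Overall = 0.4 × 110400 + 0.4 × 112600 + 0.2 × 96180 = 44160 + 45040 + 19236 = 108436

$108,436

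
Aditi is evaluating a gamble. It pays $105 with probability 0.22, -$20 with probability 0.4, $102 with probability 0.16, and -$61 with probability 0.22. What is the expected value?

EV = 0.22 × 105 + 0.4 × (-20) + 0.16 × 102 + 0.22 × (-61) = 23.1 − 8 + 16.32 − 13.42 = 18

$18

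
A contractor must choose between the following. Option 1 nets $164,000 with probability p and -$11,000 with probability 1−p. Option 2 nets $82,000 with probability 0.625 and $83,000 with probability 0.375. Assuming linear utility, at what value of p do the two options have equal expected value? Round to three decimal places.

EV(Option 2) = 0.625 × 82000 + 0.375 × 83000 = 51250 + 31125 = 82375
p·164000 + (1−p)·(-11000) = 82375
175000p − 11000 = 82375
p = (82375 + 11000) / 175000

p = 0.534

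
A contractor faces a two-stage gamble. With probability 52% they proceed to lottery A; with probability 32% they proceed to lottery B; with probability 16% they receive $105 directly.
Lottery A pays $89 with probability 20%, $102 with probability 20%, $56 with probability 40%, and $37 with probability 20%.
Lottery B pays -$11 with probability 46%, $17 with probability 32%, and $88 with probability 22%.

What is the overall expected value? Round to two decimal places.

EV(A) = 0.2 × 89 + 0.2 × 102 + 0.4 × 56 + 0.2 × 37 = 17.8 + 20.4 + 22.4 + 7.4 = 68
EV(B) = 0.46 × (-11) + 0.32 × 17 + 0.22 × 88 = -5.06 + 5.44 + 19.36 = 19.74
Branch C: 105 (certain)
Overall = 0.52 × 68 + 0.32 × 19.74 + 0.16 × 105 = 35.36 + 6.3168 + 16.8 = 58.4768

$58.48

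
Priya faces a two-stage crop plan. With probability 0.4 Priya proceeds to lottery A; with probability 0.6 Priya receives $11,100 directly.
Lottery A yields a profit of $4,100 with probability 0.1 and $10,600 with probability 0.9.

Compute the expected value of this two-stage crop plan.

$10,640

EV(A) = 0.1 × 4100 + 0.9 × 10600 = 410 + 9540 = 9950
Branch B: 11100 (certain)
Overall = 0.4 × 9950 + 0.6 × 11100 = 3980 + 6660 = 10640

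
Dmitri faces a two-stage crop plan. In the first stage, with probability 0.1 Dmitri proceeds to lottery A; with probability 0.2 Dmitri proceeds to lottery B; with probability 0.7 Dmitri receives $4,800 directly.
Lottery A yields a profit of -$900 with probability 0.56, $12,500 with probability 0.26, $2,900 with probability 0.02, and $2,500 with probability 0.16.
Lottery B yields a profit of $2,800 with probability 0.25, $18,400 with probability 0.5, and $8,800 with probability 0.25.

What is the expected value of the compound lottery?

EV(A) = 0.56 × (-900) + 0.26 × 12500 + 0.02 × 2900 + 0.16 × 2500 = -504 + 3250 + 58 + 400 = 3204
EV(B) = 0.25 × 2800 + 0.5 × 18400 + 0.25 × 8800 = 700 + 9200 + 2200 = 12100
Branch C: 4800 (certain)
Overall = 0.1 × 3204 + 0.2 × 12100 + 0.7 × 4800 = 320.4 + 2420 + 3360 = 6100.4

$6,100.40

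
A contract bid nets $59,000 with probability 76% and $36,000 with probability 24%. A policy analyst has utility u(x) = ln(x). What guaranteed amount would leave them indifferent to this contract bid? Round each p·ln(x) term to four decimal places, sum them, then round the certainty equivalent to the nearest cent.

E[u] = 0.76·ln(59000) + 0.24·ln(36000) = 8.3488 + 2.5179 = 10.8667
CE = e^10.8667 ≈ 52402.00

$52,402.00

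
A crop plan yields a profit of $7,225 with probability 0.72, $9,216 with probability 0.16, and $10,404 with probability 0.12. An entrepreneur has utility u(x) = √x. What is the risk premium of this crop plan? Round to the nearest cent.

E[u] = 0.72·√7225 + 0.16·√9216 + 0.12·√10404 = 0.72·85 + 0.16·96 + 0.12·102 = 88.8
CE = (88.8)² = 7885.44
Risk premium = EV − CE = 7925.04 − 7885.44 = 39.6

$39.60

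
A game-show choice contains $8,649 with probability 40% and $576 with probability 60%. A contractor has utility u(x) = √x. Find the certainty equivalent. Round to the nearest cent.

E[u] = 0.4·√8649 + 0.6·√576 = 0.4·93 + 0.6·24 = 51.6
CE = (51.6)² = 2662.56

$2,662.56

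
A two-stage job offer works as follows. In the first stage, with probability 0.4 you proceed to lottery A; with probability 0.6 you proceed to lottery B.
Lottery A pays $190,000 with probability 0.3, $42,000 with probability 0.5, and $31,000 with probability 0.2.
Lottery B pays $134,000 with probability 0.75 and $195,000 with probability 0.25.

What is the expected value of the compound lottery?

EV(A) = 0.3 × 190000 + 0.5 × 42000 + 0.2 × 31000 = 57000 + 21000 + 6200 = 84200
EV(B) = 0.75 × 134000 + 0.25 × 195000 = 100500 + 48750 = 149250
Overall = 0.4 × 84200 + 0.6 × 149250 = 33680 + 89550 = 123230

$123,230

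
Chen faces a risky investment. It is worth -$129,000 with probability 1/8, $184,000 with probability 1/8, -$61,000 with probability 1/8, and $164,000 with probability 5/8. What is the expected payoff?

EV = 1/8 × (-129000) + 1/8 × 184000 + 1/8 × (-61000) + 5/8 × 164000 = -16125 + 23000 − 7625 + 102500 = 101750

$101,750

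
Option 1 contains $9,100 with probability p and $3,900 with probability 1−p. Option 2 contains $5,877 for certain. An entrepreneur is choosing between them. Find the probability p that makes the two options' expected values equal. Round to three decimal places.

p·9100 + (1−p)·3900 = 5877
5200p + 3900 = 5877
p = (5877 − 3900) / 5200

p = 0.380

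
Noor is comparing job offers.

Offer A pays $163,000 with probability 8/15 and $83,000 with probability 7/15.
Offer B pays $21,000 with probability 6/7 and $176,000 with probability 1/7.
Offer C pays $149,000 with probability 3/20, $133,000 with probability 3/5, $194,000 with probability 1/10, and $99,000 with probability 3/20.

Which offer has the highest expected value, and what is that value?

Offer C ($136,400)

Offer A = 8/15 × 163000 + 7/15 × 83000 = 86933.3333 + 38733.3333 = 125666.6667
Offer B = 6/7 × 21000 + 1/7 × 176000 = 18000 + 25142.8571 = 43142.8571
Offer C = 3/20 × 149000 + 3/5 × 133000 + 1/10 × 194000 + 3/20 × 99000 = 22350 + 79800 + 19400 + 14850 = 136400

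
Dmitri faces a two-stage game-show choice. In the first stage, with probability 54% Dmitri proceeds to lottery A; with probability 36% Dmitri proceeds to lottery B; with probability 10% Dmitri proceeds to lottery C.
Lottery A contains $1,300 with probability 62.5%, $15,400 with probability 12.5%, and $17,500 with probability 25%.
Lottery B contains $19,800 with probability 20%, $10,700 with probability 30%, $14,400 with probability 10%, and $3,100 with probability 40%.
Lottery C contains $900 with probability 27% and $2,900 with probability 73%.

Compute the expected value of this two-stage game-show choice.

EV(A) = 0.625 × 1300 + 0.125 × 15400 + 0.25 × 17500 = 812.5 + 1925 + 4375 = 7112.5
EV(B) = 0.2 × 19800 + 0.3 × 10700 + 0.1 × 14400 + 0.4 × 3100 = 3960 + 3210 + 1440 + 1240 = 9850
EV(C) = 0.27 × 900 + 0.73 × 2900 = 243 + 2117 = 2360
Overall = 0.54 × 7112.5 + 0.36 × 9850 + 0.1 × 2360 = 3840.75 + 3546 + 236 = 7622.75

$7,622.75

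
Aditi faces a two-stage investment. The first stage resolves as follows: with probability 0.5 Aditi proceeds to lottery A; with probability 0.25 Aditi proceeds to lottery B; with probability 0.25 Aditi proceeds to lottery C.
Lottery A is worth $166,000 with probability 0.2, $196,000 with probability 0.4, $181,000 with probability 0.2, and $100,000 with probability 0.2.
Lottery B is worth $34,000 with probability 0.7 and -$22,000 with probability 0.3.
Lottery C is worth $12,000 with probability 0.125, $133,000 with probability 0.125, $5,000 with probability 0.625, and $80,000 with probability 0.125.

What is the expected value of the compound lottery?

EV(A) = 0.2 × 166000 + 0.4 × 196000 + 0.2 × 181000 + 0.2 × 100000 = 33200 + 78400 + 36200 + 20000 = 167800
EV(B) = 0.7 × 34000 + 0.3 × (-22000) = 23800 − 6600 = 17200
EV(C) = 0.125 × 12000 + 0.125 × 133000 + 0.625 × 5000 + 0.125 × 80000 = 1500 + 16625 + 3125 + 10000 = 31250
Overall = 0.5 × 167800 + 0.25 × 17200 + 0.25 × 31250 = 83900 + 4300 + 7812.5 = 96012.5

$96,012.50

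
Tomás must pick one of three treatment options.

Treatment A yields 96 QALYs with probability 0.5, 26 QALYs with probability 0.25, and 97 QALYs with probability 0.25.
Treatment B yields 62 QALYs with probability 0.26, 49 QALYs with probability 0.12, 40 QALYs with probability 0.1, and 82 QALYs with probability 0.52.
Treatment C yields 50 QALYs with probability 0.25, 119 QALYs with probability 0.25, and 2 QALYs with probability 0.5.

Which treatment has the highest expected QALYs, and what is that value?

Treatment A (78.75 QALYs)

Treatment A = 0.5 × 96 + 0.25 × 26 + 0.25 × 97 = 48 + 6.5 + 24.25 = 78.75
Treatment B = 0.26 × 62 + 0.12 × 49 + 0.1 × 40 + 0.52 × 82 = 16.12 + 5.88 + 4 + 42.64 = 68.64
Treatment C = 0.25 × 50 + 0.25 × 119 + 0.5 × 2 = 12.5 + 29.75 + 1 = 43.25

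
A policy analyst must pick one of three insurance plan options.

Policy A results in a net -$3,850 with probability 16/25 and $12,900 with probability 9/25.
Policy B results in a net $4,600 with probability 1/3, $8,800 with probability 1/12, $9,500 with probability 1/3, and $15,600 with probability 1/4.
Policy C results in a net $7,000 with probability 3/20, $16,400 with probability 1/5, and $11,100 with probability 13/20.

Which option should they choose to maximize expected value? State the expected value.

Policy C ($11,545)

Policy A = 16/25 × (-3850) + 9/25 × 12900 = -2464 + 4644 = 2180
Policy B = 1/3 × 4600 + 1/12 × 8800 + 1/3 × 9500 + 1/4 × 15600 = 1533.3333 + 733.3333 + 3166.6667 + 3900 = 9333.3333
Policy C = 3/20 × 7000 + 1/5 × 16400 + 13/20 × 11100 = 1050 + 3280 + 7215 = 11545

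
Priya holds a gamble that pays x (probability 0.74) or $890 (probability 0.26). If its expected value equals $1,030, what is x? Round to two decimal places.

x = $1,079.19

0.74·x + 0.26·890 = 1030
0.74·x = 1030 − 231.4 = 798.6
x = 798.6 / 0.74 = 1079.1892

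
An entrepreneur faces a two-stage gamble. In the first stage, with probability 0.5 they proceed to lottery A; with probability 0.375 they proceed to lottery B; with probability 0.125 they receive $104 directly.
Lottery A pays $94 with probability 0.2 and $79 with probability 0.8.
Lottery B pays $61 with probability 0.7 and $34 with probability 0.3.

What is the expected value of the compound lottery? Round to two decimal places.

EV(A) = 0.2 × 94 + 0.8 × 79 = 18.8 + 63.2 = 82
EV(B) = 0.7 × 61 + 0.3 × 34 = 42.7 + 10.2 = 52.9
Branch C: 104 (certain)
Overall = 0.5 × 82 + 0.375 × 52.9 + 0.125 × 104 = 41 + 19.8375 + 13 = 73.8375

$73.84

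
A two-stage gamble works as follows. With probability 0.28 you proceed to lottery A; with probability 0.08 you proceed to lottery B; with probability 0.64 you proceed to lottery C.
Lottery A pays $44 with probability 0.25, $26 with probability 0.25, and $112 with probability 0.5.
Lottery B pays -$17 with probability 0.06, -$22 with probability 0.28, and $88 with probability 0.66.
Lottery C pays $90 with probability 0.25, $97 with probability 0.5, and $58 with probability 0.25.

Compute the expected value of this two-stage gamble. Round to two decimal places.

EV(A) = 0.25 × 44 + 0.25 × 26 + 0.5 × 112 = 11 + 6.5 + 56 = 73.5
EV(B) = 0.06 × (-17) + 0.28 × (-22) + 0.66 × 88 = -1.02 − 6.16 + 58.08 = 50.9
EV(C) = 0.25 × 90 + 0.5 × 97 + 0.25 × 58 = 22.5 + 48.5 + 14.5 = 85.5
Overall = 0.28 × 73.5 + 0.08 × 50.9 + 0.64 × 85.5 = 20.58 + 4.072 + 54.72 = 79.372

$79.37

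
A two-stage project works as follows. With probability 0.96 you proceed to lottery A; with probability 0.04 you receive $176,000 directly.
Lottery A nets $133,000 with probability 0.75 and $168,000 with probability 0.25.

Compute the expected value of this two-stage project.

EV(A) = 0.75 × 133000 + 0.25 × 168000 = 99750 + 42000 = 141750
Branch B: 176000 (certain)
Overall = 0.96 × 141750 + 0.04 × 176000 = 136080 + 7040 = 143120

$143,120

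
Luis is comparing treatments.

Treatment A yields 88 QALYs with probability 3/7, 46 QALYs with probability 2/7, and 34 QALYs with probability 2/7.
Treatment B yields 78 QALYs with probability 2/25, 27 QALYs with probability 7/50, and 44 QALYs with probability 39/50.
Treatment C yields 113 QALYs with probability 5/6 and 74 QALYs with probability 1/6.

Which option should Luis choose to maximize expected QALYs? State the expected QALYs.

Treatment C (106.5 QALYs)

Treatment A = 3/7 × 88 + 2/7 × 46 + 2/7 × 34 = 37.7143 + 13.1429 + 9.7143 = 60.5714
Treatment B = 2/25 × 78 + 7/50 × 27 + 39/50 × 44 = 6.24 + 3.78 + 34.32 = 44.34
Treatment C = 5/6 × 113 + 1/6 × 74 = 94.1667 + 12.3333 = 106.5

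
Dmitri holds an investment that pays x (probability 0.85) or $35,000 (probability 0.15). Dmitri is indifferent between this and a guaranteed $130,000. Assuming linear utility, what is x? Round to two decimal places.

0.85·x + 0.15·35000 = 130000
0.85·x = 130000 − 5250 = 124750
x = 124750 / 0.85 = 146764.7059

x = $146,764.71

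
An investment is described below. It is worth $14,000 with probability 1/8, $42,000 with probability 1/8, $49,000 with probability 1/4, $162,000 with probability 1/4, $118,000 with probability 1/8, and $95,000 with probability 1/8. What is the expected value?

$86,375

EV = 1/8 × 14000 + 1/8 × 42000 + 1/4 × 49000 + 1/4 × 162000 + 1/8 × 118000 + 1/8 × 95000 = 1750 + 5250 + 12250 + 40500 + 14750 + 11875 = 86375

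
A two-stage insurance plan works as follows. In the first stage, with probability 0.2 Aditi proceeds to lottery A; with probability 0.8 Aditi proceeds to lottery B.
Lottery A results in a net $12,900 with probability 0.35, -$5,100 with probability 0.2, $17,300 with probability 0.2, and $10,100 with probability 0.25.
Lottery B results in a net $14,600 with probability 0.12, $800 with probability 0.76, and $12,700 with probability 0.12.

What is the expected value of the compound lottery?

EV(A) = 0.35 × 12900 + 0.2 × (-5100) + 0.2 × 17300 + 0.25 × 10100 = 4515 − 1020 + 3460 + 2525 = 9480
EV(B) = 0.12 × 14600 + 0.76 × 800 + 0.12 × 12700 = 1752 + 608 + 1524 = 3884
Overall = 0.2 × 9480 + 0.8 × 3884 = 1896 + 3107.2 = 5003.2

$5,003.20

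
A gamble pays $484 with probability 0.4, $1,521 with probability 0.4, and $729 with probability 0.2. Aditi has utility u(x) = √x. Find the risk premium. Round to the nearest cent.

E[u] = 0.4·√484 + 0.4·√1521 + 0.2·√729 = 0.4·22 + 0.4·39 + 0.2·27 = 29.8
CE = (29.8)² = 888.04
Risk premium = EV − CE = 947.8 − 888.04 = 59.76

$59.76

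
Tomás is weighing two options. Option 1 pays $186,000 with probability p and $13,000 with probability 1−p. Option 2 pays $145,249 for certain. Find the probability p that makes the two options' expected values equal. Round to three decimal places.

p = 0.764

p·186000 + (1−p)·13000 = 145249
173000p + 13000 = 145249
p = (145249 − 13000) / 173000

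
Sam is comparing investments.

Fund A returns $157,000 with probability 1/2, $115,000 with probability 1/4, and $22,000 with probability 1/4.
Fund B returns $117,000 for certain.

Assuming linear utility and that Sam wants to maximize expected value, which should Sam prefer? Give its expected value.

Fund B ($117,000)

Fund A = 1/2 × 157000 + 1/4 × 115000 + 1/4 × 22000 = 78500 + 28750 + 5500 = 112750
Fund B: 117000 (certain)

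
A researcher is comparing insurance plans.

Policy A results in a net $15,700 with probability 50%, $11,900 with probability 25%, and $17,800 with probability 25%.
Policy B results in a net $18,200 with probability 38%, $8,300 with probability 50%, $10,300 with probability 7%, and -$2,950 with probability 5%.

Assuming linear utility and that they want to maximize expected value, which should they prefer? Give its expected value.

Policy A ($15,275)

Policy A = 0.5 × 15700 + 0.25 × 11900 + 0.25 × 17800 = 7850 + 2975 + 4450 = 15275
Policy B = 0.38 × 18200 + 0.5 × 8300 + 0.07 × 10300 + 0.05 × (-2950) = 6916 + 4150 + 721 − 147.5 = 11639.5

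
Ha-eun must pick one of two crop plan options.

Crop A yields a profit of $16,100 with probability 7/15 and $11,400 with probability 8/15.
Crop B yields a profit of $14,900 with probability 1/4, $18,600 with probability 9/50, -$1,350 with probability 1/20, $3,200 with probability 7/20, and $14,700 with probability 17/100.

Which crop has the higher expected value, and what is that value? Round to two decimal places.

Crop A ($13,593.33)

Crop A = 7/15 × 16100 + 8/15 × 11400 = 7513.3333 + 6080 = 13593.3333
Crop B = 1/4 × 14900 + 9/50 × 18600 + 1/20 × (-1350) + 7/20 × 3200 + 17/100 × 14700 = 3725 + 3348 − 67.5 + 1120 + 2499 = 10624.5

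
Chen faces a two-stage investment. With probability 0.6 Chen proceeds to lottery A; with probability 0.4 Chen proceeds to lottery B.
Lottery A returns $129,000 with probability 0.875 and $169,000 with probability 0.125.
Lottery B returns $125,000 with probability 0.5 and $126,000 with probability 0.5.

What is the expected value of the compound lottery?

$130,600

EV(A) = 0.875 × 129000 + 0.125 × 169000 = 112875 + 21125 = 134000
EV(B) = 0.5 × 125000 + 0.5 × 126000 = 62500 + 63000 = 125500
Overall = 0.6 × 134000 + 0.4 × 125500 = 80400 + 50200 = 130600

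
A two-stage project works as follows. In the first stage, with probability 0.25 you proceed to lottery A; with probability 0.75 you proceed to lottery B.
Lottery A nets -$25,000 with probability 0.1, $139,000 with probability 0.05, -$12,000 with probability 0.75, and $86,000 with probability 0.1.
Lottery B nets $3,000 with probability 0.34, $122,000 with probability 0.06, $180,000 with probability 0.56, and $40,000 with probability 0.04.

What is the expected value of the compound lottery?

EV(A) = 0.1 × (-25000) + 0.05 × 139000 + 0.75 × (-12000) + 0.1 × 86000 = -2500 + 6950 − 9000 + 8600 = 4050
EV(B) = 0.34 × 3000 + 0.06 × 122000 + 0.56 × 180000 + 0.04 × 40000 = 1020 + 7320 + 100800 + 1600 = 110740
Overall = 0.25 × 4050 + 0.75 × 110740 = 1012.5 + 83055 = 84067.5

$84,067.50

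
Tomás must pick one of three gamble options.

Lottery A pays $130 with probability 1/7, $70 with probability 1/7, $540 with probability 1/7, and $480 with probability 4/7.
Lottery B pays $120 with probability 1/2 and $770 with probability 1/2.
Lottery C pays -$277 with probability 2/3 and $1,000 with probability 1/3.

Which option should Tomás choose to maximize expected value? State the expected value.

Lottery B ($445)

Lottery A = 1/7 × 130 + 1/7 × 70 + 1/7 × 540 + 4/7 × 480 = 18.5714 + 10 + 77.1429 + 274.2857 = 380
Lottery B = 1/2 × 120 + 1/2 × 770 = 60 + 385 = 445
Lottery C = 2/3 × (-277) + 1/3 × 1000 = -184.6667 + 333.3333 = 148.6667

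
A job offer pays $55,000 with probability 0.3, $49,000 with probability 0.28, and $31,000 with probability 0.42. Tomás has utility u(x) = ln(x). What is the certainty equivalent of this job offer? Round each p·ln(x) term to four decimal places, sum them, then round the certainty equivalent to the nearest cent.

E[u] = 0.3·ln(55000) + 0.28·ln(49000) + 0.42·ln(31000) = 3.2745 + 3.0239 + 4.3435 = 10.6419
CE = e^10.6419 ≈ 41852.21

$41,852.21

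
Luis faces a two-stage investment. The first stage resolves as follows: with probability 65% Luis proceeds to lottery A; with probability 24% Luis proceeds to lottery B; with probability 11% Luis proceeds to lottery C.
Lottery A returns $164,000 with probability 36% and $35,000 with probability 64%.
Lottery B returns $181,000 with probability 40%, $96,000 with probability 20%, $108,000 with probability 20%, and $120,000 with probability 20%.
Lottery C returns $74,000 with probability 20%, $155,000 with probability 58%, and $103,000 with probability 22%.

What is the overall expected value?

$99,873.60

EV(A) = 0.36 × 164000 + 0.64 × 35000 = 59040 + 22400 = 81440
EV(B) = 0.4 × 181000 + 0.2 × 96000 + 0.2 × 108000 + 0.2 × 120000 = 72400 + 19200 + 21600 + 24000 = 137200
EV(C) = 0.2 × 74000 + 0.58 × 155000 + 0.22 × 103000 = 14800 + 89900 + 22660 = 127360
Overall = 0.65 × 81440 + 0.24 × 137200 + 0.11 × 127360 = 52936 + 32928 + 14009.6 = 99873.6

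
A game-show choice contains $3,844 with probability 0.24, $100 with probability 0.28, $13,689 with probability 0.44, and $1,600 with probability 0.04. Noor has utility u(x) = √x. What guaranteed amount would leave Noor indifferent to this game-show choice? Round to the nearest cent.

$5,006.98

E[u] = 0.24·√3844 + 0.28·√100 + 0.44·√13689 + 0.04·√1600 = 0.24·62 + 0.28·10 + 0.44·117 + 0.04·40 = 70.76
CE = (70.76)² = 5006.9776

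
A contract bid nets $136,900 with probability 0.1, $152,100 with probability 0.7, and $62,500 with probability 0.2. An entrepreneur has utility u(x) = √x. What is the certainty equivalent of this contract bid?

E[u] = 0.1·√136900 + 0.7·√152100 + 0.2·√62500 = 0.1·370 + 0.7·390 + 0.2·250 = 360
CE = (360)² = 129600

$129,600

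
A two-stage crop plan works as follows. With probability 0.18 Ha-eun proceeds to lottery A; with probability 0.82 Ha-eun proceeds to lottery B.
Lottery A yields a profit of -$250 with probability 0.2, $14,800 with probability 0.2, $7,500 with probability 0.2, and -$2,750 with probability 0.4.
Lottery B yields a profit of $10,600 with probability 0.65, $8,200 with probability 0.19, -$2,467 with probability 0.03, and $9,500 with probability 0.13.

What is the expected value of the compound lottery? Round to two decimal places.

$8,475.17

EV(A) = 0.2 × (-250) + 0.2 × 14800 + 0.2 × 7500 + 0.4 × (-2750) = -50 + 2960 + 1500 − 1100 = 3310
EV(B) = 0.65 × 10600 + 0.19 × 8200 + 0.03 × (-2467) + 0.13 × 9500 = 6890 + 1558 − 74.01 + 1235 = 9608.99
Overall = 0.18 × 3310 + 0.82 × 9608.99 = 595.8 + 7879.3718 = 8475.1718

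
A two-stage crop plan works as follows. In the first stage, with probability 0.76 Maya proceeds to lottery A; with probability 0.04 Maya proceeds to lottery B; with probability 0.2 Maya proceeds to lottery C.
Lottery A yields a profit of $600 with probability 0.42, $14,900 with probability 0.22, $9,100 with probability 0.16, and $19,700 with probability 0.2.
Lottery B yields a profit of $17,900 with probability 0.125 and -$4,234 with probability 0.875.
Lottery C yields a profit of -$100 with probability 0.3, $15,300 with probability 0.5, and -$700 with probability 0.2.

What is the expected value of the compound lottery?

EV(A) = 0.42 × 600 + 0.22 × 14900 + 0.16 × 9100 + 0.2 × 19700 = 252 + 3278 + 1456 + 3940 = 8926
EV(B) = 0.125 × 17900 + 0.875 × (-4234) = 2237.5 − 3704.75 = -1467.25
EV(C) = 0.3 × (-100) + 0.5 × 15300 + 0.2 × (-700) = -30 + 7650 − 140 = 7480
Overall = 0.76 × 8926 + 0.04 × (-1467.25) + 0.2 × 7480 = 6783.76 − 58.69 + 1496 = 8221.07

$8,221.07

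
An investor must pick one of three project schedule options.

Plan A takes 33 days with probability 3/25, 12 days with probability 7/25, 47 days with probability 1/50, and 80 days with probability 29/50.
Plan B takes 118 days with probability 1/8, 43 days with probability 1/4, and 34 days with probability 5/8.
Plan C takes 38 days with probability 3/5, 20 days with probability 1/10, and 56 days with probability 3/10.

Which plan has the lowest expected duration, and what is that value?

Plan A = 3/25 × 33 + 7/25 × 12 + 1/50 × 47 + 29/50 × 80 = 3.96 + 3.36 + 0.94 + 46.4 = 54.66
Plan B = 1/8 × 118 + 1/4 × 43 + 5/8 × 34 = 14.75 + 10.75 + 21.25 = 46.75
Plan C = 3/5 × 38 + 1/10 × 20 + 3/10 × 56 = 22.8 + 2 + 16.8 = 41.6

Plan C (41.6 days)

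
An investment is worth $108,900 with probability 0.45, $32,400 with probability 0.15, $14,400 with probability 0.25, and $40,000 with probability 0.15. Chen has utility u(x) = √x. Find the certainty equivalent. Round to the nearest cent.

$55,460.25

E[u] = 0.45·√108900 + 0.15·√32400 + 0.25·√14400 + 0.15·√40000 = 0.45·330 + 0.15·180 + 0.25·120 + 0.15·200 = 235.5
CE = (235.5)² = 55460.25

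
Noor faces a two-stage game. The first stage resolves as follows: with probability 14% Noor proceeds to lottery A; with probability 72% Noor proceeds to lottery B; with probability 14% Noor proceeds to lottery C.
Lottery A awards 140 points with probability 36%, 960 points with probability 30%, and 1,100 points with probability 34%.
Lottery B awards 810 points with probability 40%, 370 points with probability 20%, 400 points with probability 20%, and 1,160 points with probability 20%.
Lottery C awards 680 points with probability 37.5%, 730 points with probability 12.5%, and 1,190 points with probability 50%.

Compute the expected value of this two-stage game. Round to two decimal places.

742.71 points

EV(A) = 0.36 × 140 + 0.3 × 960 + 0.34 × 1100 = 50.4 + 288 + 374 = 712.4
EV(B) = 0.4 × 810 + 0.2 × 370 + 0.2 × 400 + 0.2 × 1160 = 324 + 74 + 80 + 232 = 710
EV(C) = 0.375 × 680 + 0.125 × 730 + 0.5 × 1190 = 255 + 91.25 + 595 = 941.25
Overall = 0.14 × 712.4 + 0.72 × 710 + 0.14 × 941.25 = 99.736 + 511.2 + 131.775 = 742.711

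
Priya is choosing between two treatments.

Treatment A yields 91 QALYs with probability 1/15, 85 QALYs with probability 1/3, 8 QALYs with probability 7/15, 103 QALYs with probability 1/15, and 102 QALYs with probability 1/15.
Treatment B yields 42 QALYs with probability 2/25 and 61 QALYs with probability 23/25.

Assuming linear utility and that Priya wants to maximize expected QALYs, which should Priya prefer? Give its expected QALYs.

Treatment A = 1/15 × 91 + 1/3 × 85 + 7/15 × 8 + 1/15 × 103 + 1/15 × 102 = 6.0667 + 28.3333 + 3.7333 + 6.8667 + 6.8 = 51.8
Treatment B = 2/25 × 42 + 23/25 × 61 = 3.36 + 56.12 = 59.48

Treatment B (59.48 QALYs)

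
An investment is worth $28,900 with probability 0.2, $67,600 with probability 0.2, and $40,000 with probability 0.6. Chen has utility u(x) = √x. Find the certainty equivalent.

E[u] = 0.2·√28900 + 0.2·√67600 + 0.6·√40000 = 0.2·170 + 0.2·260 + 0.6·200 = 206
CE = (206)² = 42436

$42,436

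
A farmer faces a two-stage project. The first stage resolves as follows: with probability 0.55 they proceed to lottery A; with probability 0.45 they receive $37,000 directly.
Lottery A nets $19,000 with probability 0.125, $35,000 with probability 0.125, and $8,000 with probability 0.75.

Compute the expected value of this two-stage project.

EV(A) = 0.125 × 19000 + 0.125 × 35000 + 0.75 × 8000 = 2375 + 4375 + 6000 = 12750
Branch B: 37000 (certain)
Overall = 0.55 × 12750 + 0.45 × 37000 = 7012.5 + 16650 = 23662.5

$23,662.50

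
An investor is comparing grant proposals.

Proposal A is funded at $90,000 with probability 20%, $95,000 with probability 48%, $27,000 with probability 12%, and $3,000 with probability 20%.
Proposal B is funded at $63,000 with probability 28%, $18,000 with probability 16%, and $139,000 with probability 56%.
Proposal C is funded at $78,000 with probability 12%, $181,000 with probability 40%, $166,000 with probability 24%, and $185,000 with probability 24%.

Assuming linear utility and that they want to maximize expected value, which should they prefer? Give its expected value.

Proposal C ($166,000)

Proposal A = 0.2 × 90000 + 0.48 × 95000 + 0.12 × 27000 + 0.2 × 3000 = 18000 + 45600 + 3240 + 600 = 67440
Proposal B = 0.28 × 63000 + 0.16 × 18000 + 0.56 × 139000 = 17640 + 2880 + 77840 = 98360
Proposal C = 0.12 × 78000 + 0.4 × 181000 + 0.24 × 166000 + 0.24 × 185000 = 9360 + 72400 + 39840 + 44400 = 166000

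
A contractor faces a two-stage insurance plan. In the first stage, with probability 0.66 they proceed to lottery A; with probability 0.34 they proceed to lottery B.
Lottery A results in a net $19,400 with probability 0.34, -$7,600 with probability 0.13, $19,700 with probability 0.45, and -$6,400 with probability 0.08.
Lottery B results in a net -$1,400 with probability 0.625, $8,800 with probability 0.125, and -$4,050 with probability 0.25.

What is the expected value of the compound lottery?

EV(A) = 0.34 × 19400 + 0.13 × (-7600) + 0.45 × 19700 + 0.08 × (-6400) = 6596 − 988 + 8865 − 512 = 13961
EV(B) = 0.625 × (-1400) + 0.125 × 8800 + 0.25 × (-4050) = -875 + 1100 − 1012.5 = -787.5
Overall = 0.66 × 13961 + 0.34 × (-787.5) = 9214.26 − 267.75 = 8946.51

$8,946.51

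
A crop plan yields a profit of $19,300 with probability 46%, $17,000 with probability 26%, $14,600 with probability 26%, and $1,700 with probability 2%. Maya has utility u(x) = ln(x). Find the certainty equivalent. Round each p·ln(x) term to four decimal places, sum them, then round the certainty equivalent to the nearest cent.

$16,544.35

E[u] = 0.46·ln(19300) + 0.26·ln(17000) + 0.26·ln(14600) + 0.02·ln(1700) = 4.5392 + 2.5327 + 2.4931 + 0.1488 = 9.7138
CE = e^9.7138 ≈ 16544.35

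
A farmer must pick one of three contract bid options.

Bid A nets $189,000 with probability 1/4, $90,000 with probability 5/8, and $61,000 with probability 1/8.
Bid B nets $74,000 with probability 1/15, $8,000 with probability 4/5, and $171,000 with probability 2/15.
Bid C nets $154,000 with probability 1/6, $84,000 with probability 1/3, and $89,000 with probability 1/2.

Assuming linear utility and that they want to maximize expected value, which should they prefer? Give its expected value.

Bid A = 1/4 × 189000 + 5/8 × 90000 + 1/8 × 61000 = 47250 + 56250 + 7625 = 111125
Bid B = 1/15 × 74000 + 4/5 × 8000 + 2/15 × 171000 = 4933.3333 + 6400 + 22800 = 34133.3333
Bid C = 1/6 × 154000 + 1/3 × 84000 + 1/2 × 89000 = 25666.6667 + 28000 + 44500 = 98166.6667

Bid A ($111,125)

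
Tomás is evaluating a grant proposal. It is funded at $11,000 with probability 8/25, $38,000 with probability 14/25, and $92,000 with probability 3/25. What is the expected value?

EV = 8/25 × 11000 + 14/25 × 38000 + 3/25 × 92000 = 3520 + 21280 + 11040 = 35840

$35,840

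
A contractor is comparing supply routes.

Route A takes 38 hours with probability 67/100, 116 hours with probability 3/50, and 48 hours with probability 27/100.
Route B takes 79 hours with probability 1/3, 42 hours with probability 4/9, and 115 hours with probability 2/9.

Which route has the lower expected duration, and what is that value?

Route A = 67/100 × 38 + 3/50 × 116 + 27/100 × 48 = 25.46 + 6.96 + 12.96 = 45.38
Route B = 1/3 × 79 + 4/9 × 42 + 2/9 × 115 = 26.3333 + 18.6667 + 25.5556 = 70.5556

Route A (45.38 hours)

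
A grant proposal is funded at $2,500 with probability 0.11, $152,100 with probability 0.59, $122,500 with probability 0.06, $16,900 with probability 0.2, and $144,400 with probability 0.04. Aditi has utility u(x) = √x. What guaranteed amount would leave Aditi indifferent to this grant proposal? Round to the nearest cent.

$88,684.84

E[u] = 0.11·√2500 + 0.59·√152100 + 0.06·√122500 + 0.2·√16900 + 0.04·√144400 = 0.11·50 + 0.59·390 + 0.06·350 + 0.2·130 + 0.04·380 = 297.8
CE = (297.8)² = 88684.84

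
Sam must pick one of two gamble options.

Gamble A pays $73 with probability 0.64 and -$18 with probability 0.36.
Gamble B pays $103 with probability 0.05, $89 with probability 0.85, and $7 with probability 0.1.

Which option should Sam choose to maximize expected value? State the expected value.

Gamble A = 0.64 × 73 + 0.36 × (-18) = 46.72 − 6.48 = 40.24
Gamble B = 0.05 × 103 + 0.85 × 89 + 0.1 × 7 = 5.15 + 75.65 + 0.7 = 81.5

Gamble B ($81.50)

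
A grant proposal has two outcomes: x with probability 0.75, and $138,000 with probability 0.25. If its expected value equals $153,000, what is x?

0.75·x + 0.25·138000 = 153000
0.75·x = 153000 − 34500 = 118500
x = 118500 / 0.75 = 158000

x = $158,000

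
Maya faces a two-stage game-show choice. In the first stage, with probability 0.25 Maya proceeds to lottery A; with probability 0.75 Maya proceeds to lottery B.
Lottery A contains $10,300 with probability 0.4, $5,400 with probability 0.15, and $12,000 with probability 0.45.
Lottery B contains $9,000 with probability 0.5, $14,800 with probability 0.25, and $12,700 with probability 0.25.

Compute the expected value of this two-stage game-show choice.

EV(A) = 0.4 × 10300 + 0.15 × 5400 + 0.45 × 12000 = 4120 + 810 + 5400 = 10330
EV(B) = 0.5 × 9000 + 0.25 × 14800 + 0.25 × 12700 = 4500 + 3700 + 3175 = 11375
Overall = 0.25 × 10330 + 0.75 × 11375 = 2582.5 + 8531.25 = 11113.75

$11,113.75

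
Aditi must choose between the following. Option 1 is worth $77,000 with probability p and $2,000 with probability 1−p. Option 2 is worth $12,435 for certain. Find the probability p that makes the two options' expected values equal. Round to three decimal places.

p = 0.139

p·77000 + (1−p)·2000 = 12435
75000p + 2000 = 12435
p = (12435 − 2000) / 75000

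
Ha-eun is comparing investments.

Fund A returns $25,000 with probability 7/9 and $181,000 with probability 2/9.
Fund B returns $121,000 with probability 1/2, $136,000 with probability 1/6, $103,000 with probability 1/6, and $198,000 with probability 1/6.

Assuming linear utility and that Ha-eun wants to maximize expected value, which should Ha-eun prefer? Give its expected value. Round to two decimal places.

Fund B ($133,333.33)

Fund A = 7/9 × 25000 + 2/9 × 181000 = 19444.4444 + 40222.2222 = 59666.6667
Fund B = 1/2 × 121000 + 1/6 × 136000 + 1/6 × 103000 + 1/6 × 198000 = 60500 + 22666.6667 + 17166.6667 + 33000 = 133333.3333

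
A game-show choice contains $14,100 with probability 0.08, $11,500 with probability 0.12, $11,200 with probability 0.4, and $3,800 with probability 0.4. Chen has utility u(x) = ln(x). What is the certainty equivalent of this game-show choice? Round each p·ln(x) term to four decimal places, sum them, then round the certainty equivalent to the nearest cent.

$7,427.17

E[u] = 0.08·ln(14100) + 0.12·ln(11500) + 0.4·ln(11200) + 0.4·ln(3800) = 0.7643 + 1.1220 + 3.7295 + 3.2971 = 8.9129
CE = e^8.9129 ≈ 7427.17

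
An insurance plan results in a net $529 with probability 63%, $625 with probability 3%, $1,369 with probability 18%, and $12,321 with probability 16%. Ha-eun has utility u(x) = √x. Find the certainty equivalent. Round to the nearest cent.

$1,572.92

E[u] = 0.63·√529 + 0.03·√625 + 0.18·√1369 + 0.16·√12321 = 0.63·23 + 0.03·25 + 0.18·37 + 0.16·111 = 39.66
CE = (39.66)² = 1572.9156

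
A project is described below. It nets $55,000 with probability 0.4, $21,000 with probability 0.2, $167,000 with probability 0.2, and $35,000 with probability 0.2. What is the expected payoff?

EV = 0.4 × 55000 + 0.2 × 21000 + 0.2 × 167000 + 0.2 × 35000 = 22000 + 4200 + 33400 + 7000 = 66600

$66,600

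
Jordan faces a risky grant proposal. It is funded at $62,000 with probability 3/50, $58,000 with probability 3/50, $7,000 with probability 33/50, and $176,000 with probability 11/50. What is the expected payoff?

$50,540

EV = 3/50 × 62000 + 3/50 × 58000 + 33/50 × 7000 + 11/50 × 176000 = 3720 + 3480 + 4620 + 38720 = 50540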